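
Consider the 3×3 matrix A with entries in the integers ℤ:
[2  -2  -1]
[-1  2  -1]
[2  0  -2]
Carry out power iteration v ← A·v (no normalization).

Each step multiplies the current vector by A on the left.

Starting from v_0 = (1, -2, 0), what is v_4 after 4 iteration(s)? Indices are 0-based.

v_4 = (240, -220, 88)

v_0 = (1, -2, 0).
v_1 = A·v_0 = (6, -5, 2).
v_2 = A·v_1 = (20, -18, 8).
v_3 = A·v_2 = (68, -64, 24).
v_4 = A·v_3 = (240, -220, 88).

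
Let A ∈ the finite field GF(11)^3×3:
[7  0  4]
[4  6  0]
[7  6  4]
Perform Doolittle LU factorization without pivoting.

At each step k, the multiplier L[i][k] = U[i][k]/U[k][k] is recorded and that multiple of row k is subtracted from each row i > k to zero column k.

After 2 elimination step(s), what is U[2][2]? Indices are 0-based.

U[2][2] = 7

k=0: U[0][0]=7
  eliminate (1,0): mult=10, new row 1: (0, 6, 4); set L[1][0]=10
  eliminate (2,0): mult=1, new row 2: (0, 6, 0); set L[2][0]=1
k=1: U[1][1]=6
  eliminate (2,1): mult=1, new row 2: (0, 0, 7); set L[2][1]=1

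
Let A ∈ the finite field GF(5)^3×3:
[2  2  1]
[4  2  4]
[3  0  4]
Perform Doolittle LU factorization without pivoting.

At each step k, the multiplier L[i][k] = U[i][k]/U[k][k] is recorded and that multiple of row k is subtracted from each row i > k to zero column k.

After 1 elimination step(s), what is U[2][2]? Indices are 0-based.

U[2][2] = 0

Step 1: pivot at (0,0) is 2.
  row1 ← row1 − (2)·row0  ⇒  L[1][0]=2, U row1=(0, 3, 2)
  row2 ← row2 − (4)·row0  ⇒  L[2][0]=4, U row2=(0, 2, 0)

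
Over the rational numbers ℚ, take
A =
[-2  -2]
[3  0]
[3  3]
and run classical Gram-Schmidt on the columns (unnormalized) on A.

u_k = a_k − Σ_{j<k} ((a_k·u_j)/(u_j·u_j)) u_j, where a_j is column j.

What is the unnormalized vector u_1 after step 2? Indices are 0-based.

u_1 = (-9/11, -39/22, 27/22)

Step 1: u_0 = a_0 = (-2, 3, 3).
Step 2: u_1 = a_1 − (13/22)·u_0 = (-9/11, -39/22, 27/22).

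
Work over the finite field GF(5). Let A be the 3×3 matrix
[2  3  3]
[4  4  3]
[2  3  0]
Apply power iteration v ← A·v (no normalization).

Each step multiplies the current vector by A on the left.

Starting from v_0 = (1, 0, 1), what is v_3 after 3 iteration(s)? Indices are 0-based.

v_0 = (1, 0, 1).
v_1 = A·v_0 = (0, 2, 2).
v_2 = A·v_1 = (2, 4, 1).
v_3 = A·v_2 = (4, 2, 1).

v_3 = (4, 2, 1)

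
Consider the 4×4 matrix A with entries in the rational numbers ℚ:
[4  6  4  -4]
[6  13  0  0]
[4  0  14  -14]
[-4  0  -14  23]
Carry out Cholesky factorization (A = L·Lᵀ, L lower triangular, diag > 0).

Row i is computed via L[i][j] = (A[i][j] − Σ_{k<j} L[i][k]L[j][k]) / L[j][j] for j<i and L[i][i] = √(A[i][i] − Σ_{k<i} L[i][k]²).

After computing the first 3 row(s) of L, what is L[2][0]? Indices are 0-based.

L[2][0] = 2

Step 1: L[0][0] = √(4) = 2.
  L[1][0] = (6) / L[0][0] = 3.
Step 2: L[1][1] = √(4) = 2.
  L[2][0] = (4) / L[0][0] = 2.
  L[2][1] = (-6) / L[1][1] = -3.
Step 3: L[2][2] = √(1) = 1.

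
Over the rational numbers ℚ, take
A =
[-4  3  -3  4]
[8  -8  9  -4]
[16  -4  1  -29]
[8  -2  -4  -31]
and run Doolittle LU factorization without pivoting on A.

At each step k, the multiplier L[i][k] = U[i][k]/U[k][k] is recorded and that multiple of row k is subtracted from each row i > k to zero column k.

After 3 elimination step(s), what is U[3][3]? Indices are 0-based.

Step 1: pivot at (0,0) is -4.
  row1 ← row1 − (-2)·row0  ⇒  L[1][0]=-2, U row1=(0, -2, 3, 4)
  row2 ← row2 − (-4)·row0  ⇒  L[2][0]=-4, U row2=(0, 8, -11, -13)
  row3 ← row3 − (-2)·row0  ⇒  L[3][0]=-2, U row3=(0, 4, -10, -23)
Step 2: pivot at (1,1) is -2.
  row2 ← row2 − (-4)·row1  ⇒  L[2][1]=-4, U row2=(0, 0, 1, 3)
  row3 ← row3 − (-2)·row1  ⇒  L[3][1]=-2, U row3=(0, 0, -4, -15)
Step 3: pivot at (2,2) is 1.
  row3 ← row3 − (-4)·row2  ⇒  L[3][2]=-4, U row3=(0, 0, 0, -3)

U[3][3] = -3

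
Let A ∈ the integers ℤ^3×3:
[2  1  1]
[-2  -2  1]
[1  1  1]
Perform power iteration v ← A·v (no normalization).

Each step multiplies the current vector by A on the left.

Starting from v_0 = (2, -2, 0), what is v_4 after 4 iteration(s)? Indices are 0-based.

v_4 = (16, -14, 10)

v_0 = (2, -2, 0).
v_1 = A·v_0 = (2, 0, 0).
v_2 = A·v_1 = (4, -4, 2).
v_3 = A·v_2 = (6, 2, 2).
v_4 = A·v_3 = (16, -14, 10).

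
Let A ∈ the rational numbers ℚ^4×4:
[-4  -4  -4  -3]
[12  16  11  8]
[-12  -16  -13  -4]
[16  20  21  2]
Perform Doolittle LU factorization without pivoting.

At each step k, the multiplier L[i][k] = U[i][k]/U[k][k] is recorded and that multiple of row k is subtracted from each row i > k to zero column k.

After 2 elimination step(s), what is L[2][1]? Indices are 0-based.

k=0: U[0][0]=-4
  eliminate (1,0): mult=-3, new row 1: (0, 4, -1, -1); set L[1][0]=-3
  eliminate (2,0): mult=3, new row 2: (0, -4, -1, 5); set L[2][0]=3
  eliminate (3,0): mult=-4, new row 3: (0, 4, 5, -10); set L[3][0]=-4
k=1: U[1][1]=4
  eliminate (2,1): mult=-1, new row 2: (0, 0, -2, 4); set L[2][1]=-1
  eliminate (3,1): mult=1, new row 3: (0, 0, 6, -9); set L[3][1]=1

L[2][1] = -1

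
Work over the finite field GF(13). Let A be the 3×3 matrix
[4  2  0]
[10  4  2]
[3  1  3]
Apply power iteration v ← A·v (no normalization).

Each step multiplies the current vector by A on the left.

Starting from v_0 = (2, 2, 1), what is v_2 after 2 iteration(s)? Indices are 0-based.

v_2 = (4, 2, 8)

v_0 = (2, 2, 1).
v_1 = A·v_0 = (12, 4, 11).
v_2 = A·v_1 = (4, 2, 8).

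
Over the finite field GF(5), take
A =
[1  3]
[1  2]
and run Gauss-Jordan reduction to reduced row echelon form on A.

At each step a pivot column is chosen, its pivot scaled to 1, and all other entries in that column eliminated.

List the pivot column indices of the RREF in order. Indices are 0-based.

pivot columns: 0, 1

step 1: normalize row 0 (÷1) = (1, 3)
  row 1: subtract 1×row0 = (0, 4)
step 2: normalize row 1 (÷4) = (0, 1)
  row 0: subtract 3×row1 = (1, 0)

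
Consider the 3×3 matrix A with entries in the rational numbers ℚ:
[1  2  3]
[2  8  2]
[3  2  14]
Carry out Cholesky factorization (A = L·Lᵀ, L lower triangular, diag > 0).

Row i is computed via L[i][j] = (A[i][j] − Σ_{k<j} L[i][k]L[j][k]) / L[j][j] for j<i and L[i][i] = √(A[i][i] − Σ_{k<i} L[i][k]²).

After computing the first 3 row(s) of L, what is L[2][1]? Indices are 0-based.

L[2][1] = -2

Step 1: L[0][0] = √(1) = 1.
  L[1][0] = (2) / L[0][0] = 2.
Step 2: L[1][1] = √(4) = 2.
  L[2][0] = (3) / L[0][0] = 3.
  L[2][1] = (-4) / L[1][1] = -2.
Step 3: L[2][2] = √(1) = 1.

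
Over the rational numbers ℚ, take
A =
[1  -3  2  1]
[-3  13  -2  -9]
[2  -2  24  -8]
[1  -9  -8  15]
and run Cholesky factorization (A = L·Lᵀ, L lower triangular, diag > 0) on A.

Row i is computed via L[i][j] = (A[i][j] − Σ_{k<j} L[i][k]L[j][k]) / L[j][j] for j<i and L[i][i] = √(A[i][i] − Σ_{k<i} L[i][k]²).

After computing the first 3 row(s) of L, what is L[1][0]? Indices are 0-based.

L[1][0] = -3

Step 1: L[0][0] = √(1) = 1.
  L[1][0] = (-3) / L[0][0] = -3.
Step 2: L[1][1] = √(4) = 2.
  L[2][0] = (2) / L[0][0] = 2.
  L[2][1] = (4) / L[1][1] = 2.
Step 3: L[2][2] = √(16) = 4.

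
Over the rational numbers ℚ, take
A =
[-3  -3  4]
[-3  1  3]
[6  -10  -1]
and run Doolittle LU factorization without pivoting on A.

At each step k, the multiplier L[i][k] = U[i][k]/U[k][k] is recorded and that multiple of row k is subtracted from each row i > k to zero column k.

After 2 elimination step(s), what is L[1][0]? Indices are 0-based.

L[1][0] = 1

[col 0] pivot -3
  R1 -= 1*R0 → (0, 4, -1)  (L[1][0] := 1)
  R2 -= -2*R0 → (0, -16, 7)  (L[2][0] := -2)
[col 1] pivot 4
  R2 -= -4*R1 → (0, 0, 3)  (L[2][1] := -4)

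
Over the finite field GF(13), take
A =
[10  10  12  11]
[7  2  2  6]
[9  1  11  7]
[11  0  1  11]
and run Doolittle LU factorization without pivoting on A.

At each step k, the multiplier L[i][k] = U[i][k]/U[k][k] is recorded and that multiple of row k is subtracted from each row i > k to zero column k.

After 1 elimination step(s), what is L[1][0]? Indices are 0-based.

L[1][0] = 2

[col 0] pivot 10
  R1 -= 2*R0 → (0, 8, 4, 10)  (L[1][0] := 2)
  R2 -= 10*R0 → (0, 5, 8, 1)  (L[2][0] := 10)
  R3 -= 5*R0 → (0, 2, 6, 8)  (L[3][0] := 5)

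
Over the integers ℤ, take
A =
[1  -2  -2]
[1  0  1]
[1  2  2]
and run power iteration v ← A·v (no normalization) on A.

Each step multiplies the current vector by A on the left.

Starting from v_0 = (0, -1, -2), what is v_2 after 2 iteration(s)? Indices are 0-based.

v_2 = (22, 0, -10)

v_0 = (0, -1, -2).
v_1 = A·v_0 = (6, -2, -6).
v_2 = A·v_1 = (22, 0, -10).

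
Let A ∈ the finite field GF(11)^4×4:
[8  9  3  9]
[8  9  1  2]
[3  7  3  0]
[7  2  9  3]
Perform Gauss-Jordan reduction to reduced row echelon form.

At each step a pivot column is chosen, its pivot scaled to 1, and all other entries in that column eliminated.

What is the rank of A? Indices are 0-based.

pivot(0,0)=8: scale R0 → (1, 8, 10, 8)
  clear (1,0): R1 −= (8)R0 → (0, 0, 9, 4)
  clear (2,0): R2 −= (3)R0 → (0, 5, 6, 9)
  clear (3,0): R3 −= (7)R0 → (0, 1, 5, 2)
pivot(1,1): swap R1↔R2
pivot(1,1)=5: scale R1 → (0, 1, 10, 4)
  clear (0,1): R0 −= (8)R1 → (1, 0, 7, 9)
  clear (3,1): R3 −= (1)R1 → (0, 0, 6, 9)
pivot(2,2)=9: scale R2 → (0, 0, 1, 9)
  clear (0,2): R0 −= (7)R2 → (1, 0, 0, 1)
  clear (1,2): R1 −= (10)R2 → (0, 1, 0, 2)
  clear (3,2): R3 −= (6)R2 → (0, 0, 0, 10)
pivot(3,3)=10: scale R3 → (0, 0, 0, 1)
  clear (0,3): R0 −= (1)R3 → (1, 0, 0, 0)
  clear (1,3): R1 −= (2)R3 → (0, 1, 0, 0)
  clear (2,3): R2 −= (9)R3 → (0, 0, 1, 0)

rank = 4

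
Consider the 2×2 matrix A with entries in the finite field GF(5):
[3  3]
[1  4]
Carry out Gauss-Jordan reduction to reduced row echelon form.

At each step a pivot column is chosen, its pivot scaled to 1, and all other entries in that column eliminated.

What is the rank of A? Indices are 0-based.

rank = 2

step 1: normalize row 0 (÷3) = (1, 1)
  row 1: subtract 1×row0 = (0, 3)
step 2: normalize row 1 (÷3) = (0, 1)
  row 0: subtract 1×row1 = (1, 0)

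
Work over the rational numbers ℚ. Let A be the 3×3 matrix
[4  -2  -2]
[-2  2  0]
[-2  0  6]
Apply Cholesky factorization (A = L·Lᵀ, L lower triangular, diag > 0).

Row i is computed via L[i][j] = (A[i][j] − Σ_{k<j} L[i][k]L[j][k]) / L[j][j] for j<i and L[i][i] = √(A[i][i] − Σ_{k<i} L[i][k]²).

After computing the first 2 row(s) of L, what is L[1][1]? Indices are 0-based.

L[1][1] = 1

Step 1: L[0][0] = √(4) = 2.
  L[1][0] = (-2) / L[0][0] = -1.
Step 2: L[1][1] = √(1) = 1.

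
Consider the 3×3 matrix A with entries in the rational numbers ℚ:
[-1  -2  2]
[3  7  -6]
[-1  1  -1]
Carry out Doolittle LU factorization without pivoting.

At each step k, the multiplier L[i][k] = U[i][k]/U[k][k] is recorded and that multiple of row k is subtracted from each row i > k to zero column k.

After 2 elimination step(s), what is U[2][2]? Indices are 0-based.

[col 0] pivot -1
  R1 -= -3*R0 → (0, 1, 0)  (L[1][0] := -3)
  R2 -= 1*R0 → (0, 3, -3)  (L[2][0] := 1)
[col 1] pivot 1
  R2 -= 3*R1 → (0, 0, -3)  (L[2][1] := 3)

U[2][2] = -3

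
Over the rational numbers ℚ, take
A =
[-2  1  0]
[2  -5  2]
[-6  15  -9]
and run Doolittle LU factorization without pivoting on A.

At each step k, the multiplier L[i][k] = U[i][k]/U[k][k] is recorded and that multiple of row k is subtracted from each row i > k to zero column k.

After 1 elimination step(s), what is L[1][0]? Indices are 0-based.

L[1][0] = -1

Step 1: pivot at (0,0) is -2.
  row1 ← row1 − (-1)·row0  ⇒  L[1][0]=-1, U row1=(0, -4, 2)
  row2 ← row2 − (3)·row0  ⇒  L[2][0]=3, U row2=(0, 12, -9)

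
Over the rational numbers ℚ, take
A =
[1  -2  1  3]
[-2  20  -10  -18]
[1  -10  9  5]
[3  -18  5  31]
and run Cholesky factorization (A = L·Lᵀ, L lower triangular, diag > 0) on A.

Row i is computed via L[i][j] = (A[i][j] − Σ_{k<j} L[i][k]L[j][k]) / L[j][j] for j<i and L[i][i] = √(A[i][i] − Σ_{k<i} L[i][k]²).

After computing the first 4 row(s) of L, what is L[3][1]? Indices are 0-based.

L[3][1] = -3

Step 1: L[0][0] = √(1) = 1.
  L[1][0] = (-2) / L[0][0] = -2.
Step 2: L[1][1] = √(16) = 4.
  L[2][0] = (1) / L[0][0] = 1.
  L[2][1] = (-8) / L[1][1] = -2.
Step 3: L[2][2] = √(4) = 2.
  L[3][0] = (3) / L[0][0] = 3.
  L[3][1] = (-12) / L[1][1] = -3.
  L[3][2] = (-4) / L[2][2] = -2.
Step 4: L[3][3] = √(9) = 3.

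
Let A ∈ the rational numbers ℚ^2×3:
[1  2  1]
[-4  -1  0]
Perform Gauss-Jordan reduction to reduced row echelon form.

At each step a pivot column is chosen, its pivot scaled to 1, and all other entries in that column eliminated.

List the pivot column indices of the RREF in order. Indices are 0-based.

pivot(0,0)=1: scale R0 → (1, 2, 1)
  clear (1,0): R1 −= (-4)R0 → (0, 7, 4)
pivot(1,1)=7: scale R1 → (0, 1, 4/7)
  clear (0,1): R0 −= (2)R1 → (1, 0, -1/7)

pivot columns: 0, 1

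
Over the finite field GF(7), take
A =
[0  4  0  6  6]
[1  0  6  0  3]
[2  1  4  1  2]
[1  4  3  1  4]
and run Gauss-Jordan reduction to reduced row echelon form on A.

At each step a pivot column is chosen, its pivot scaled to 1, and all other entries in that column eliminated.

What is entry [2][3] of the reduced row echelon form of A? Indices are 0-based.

M[2][3] = 4

pivot(0,0): swap R0↔R1
pivot(0,0)=1: scale R0 → (1, 0, 6, 0, 3)
  clear (2,0): R2 −= (2)R0 → (0, 1, 6, 1, 3)
  clear (3,0): R3 −= (1)R0 → (0, 4, 4, 1, 1)
pivot(1,1)=4: scale R1 → (0, 1, 0, 5, 5)
  clear (2,1): R2 −= (1)R1 → (0, 0, 6, 3, 5)
  clear (3,1): R3 −= (4)R1 → (0, 0, 4, 2, 2)
pivot(2,2)=6: scale R2 → (0, 0, 1, 4, 2)
  clear (0,2): R0 −= (6)R2 → (1, 0, 0, 4, 5)
  clear (3,2): R3 −= (4)R2 → (0, 0, 0, 0, 1)
col 3: no nonzero at/below row 3; advance.
pivot(3,4)=1: scale R3 → (0, 0, 0, 0, 1)
  clear (0,4): R0 −= (5)R3 → (1, 0, 0, 4, 0)
  clear (1,4): R1 −= (5)R3 → (0, 1, 0, 5, 0)
  clear (2,4): R2 −= (2)R3 → (0, 0, 1, 4, 0)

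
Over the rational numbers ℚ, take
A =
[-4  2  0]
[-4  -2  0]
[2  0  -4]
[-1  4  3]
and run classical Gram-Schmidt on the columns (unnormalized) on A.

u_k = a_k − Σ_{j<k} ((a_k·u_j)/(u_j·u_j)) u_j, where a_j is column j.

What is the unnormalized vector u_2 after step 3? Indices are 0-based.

u_2 = (-208/109, -8/109, -382/109, 100/109)

Step 1: u_0 = a_0 = (-4, -4, 2, -1).
Step 2: u_1 = a_1 − (-4/37)·u_0 = (58/37, -90/37, 8/37, 144/37).
Step 3: u_2 = a_2 − (-11/37)·u_0 − (50/109)·u_1 = (-208/109, -8/109, -382/109, 100/109).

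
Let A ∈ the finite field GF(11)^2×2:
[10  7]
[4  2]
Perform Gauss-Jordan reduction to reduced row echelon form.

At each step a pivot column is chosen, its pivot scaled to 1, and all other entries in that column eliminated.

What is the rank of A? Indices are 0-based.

rank = 2

pivot(0,0)=10: scale R0 → (1, 4)
  clear (1,0): R1 −= (4)R0 → (0, 8)
pivot(1,1)=8: scale R1 → (0, 1)
  clear (0,1): R0 −= (4)R1 → (1, 0)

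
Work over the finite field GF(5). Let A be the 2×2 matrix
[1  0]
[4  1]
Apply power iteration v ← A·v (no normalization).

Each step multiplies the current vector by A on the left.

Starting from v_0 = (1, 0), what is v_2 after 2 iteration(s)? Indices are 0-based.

v_0 = (1, 0).
v_1 = A·v_0 = (1, 4).
v_2 = A·v_1 = (1, 3).

v_2 = (1, 3)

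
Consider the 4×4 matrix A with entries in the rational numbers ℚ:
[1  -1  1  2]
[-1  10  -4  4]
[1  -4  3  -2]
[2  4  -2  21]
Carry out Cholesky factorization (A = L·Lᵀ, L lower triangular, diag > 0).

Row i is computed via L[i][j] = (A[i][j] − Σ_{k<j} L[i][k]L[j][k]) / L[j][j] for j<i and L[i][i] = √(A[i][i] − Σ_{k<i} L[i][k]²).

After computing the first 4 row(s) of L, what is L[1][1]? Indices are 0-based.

L[1][1] = 3

Step 1: L[0][0] = √(1) = 1.
  L[1][0] = (-1) / L[0][0] = -1.
Step 2: L[1][1] = √(9) = 3.
  L[2][0] = (1) / L[0][0] = 1.
  L[2][1] = (-3) / L[1][1] = -1.
Step 3: L[2][2] = √(1) = 1.
  L[3][0] = (2) / L[0][0] = 2.
  L[3][1] = (6) / L[1][1] = 2.
  L[3][2] = (-2) / L[2][2] = -2.
Step 4: L[3][3] = √(9) = 3.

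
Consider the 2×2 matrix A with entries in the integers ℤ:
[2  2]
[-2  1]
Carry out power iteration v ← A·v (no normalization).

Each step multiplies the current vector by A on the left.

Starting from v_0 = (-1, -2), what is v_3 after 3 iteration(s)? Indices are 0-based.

v_3 = (0, 36)

v_0 = (-1, -2).
v_1 = A·v_0 = (-6, 0).
v_2 = A·v_1 = (-12, 12).
v_3 = A·v_2 = (0, 36).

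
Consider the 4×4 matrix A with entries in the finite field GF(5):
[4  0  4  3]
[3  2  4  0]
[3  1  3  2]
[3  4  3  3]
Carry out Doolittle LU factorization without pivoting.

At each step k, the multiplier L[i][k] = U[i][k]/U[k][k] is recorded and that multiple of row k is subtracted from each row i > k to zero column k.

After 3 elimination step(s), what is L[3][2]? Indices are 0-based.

L[3][2] = 4

k=0: U[0][0]=4
  eliminate (1,0): mult=2, new row 1: (0, 2, 1, 4); set L[1][0]=2
  eliminate (2,0): mult=2, new row 2: (0, 1, 0, 1); set L[2][0]=2
  eliminate (3,0): mult=2, new row 3: (0, 4, 0, 2); set L[3][0]=2
k=1: U[1][1]=2
  eliminate (2,1): mult=3, new row 2: (0, 0, 2, 4); set L[2][1]=3
  eliminate (3,1): mult=2, new row 3: (0, 0, 3, 4); set L[3][1]=2
k=2: U[2][2]=2
  eliminate (3,2): mult=4, new row 3: (0, 0, 0, 3); set L[3][2]=4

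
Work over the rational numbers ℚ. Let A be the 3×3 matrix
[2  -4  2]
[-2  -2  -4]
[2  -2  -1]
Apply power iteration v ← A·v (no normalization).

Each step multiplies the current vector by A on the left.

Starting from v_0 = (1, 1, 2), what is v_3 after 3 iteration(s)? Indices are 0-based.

v_3 = (44, -272, 10)

v_0 = (1, 1, 2).
v_1 = A·v_0 = (2, -12, -2).
v_2 = A·v_1 = (48, 28, 30).
v_3 = A·v_2 = (44, -272, 10).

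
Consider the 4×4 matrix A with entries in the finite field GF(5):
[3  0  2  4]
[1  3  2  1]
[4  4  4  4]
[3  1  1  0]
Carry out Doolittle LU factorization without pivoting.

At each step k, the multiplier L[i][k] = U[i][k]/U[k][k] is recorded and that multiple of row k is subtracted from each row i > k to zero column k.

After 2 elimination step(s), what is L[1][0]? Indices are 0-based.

Step 1: pivot at (0,0) is 3.
  row1 ← row1 − (2)·row0  ⇒  L[1][0]=2, U row1=(0, 3, 3, 3)
  row2 ← row2 − (3)·row0  ⇒  L[2][0]=3, U row2=(0, 4, 3, 2)
  row3 ← row3 − (1)·row0  ⇒  L[3][0]=1, U row3=(0, 1, 4, 1)
Step 2: pivot at (1,1) is 3.
  row2 ← row2 − (3)·row1  ⇒  L[2][1]=3, U row2=(0, 0, 4, 3)
  row3 ← row3 − (2)·row1  ⇒  L[3][1]=2, U row3=(0, 0, 3, 0)

L[1][0] = 2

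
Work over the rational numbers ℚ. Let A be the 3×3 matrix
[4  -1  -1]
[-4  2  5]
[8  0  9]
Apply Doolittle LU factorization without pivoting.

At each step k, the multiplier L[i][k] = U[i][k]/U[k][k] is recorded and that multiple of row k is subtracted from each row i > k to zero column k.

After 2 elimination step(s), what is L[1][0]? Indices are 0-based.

L[1][0] = -1

Step 1: pivot at (0,0) is 4.
  row1 ← row1 − (-1)·row0  ⇒  L[1][0]=-1, U row1=(0, 1, 4)
  row2 ← row2 − (2)·row0  ⇒  L[2][0]=2, U row2=(0, 2, 11)
Step 2: pivot at (1,1) is 1.
  row2 ← row2 − (2)·row1  ⇒  L[2][1]=2, U row2=(0, 0, 3)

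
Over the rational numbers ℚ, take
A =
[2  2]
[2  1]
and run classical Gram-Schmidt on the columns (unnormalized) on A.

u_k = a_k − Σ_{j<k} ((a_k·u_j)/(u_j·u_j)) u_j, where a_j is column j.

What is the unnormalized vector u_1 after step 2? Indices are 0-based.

u_1 = (1/2, -1/2)

Step 1: u_0 = a_0 = (2, 2).
Step 2: u_1 = a_1 − (3/4)·u_0 = (1/2, -1/2).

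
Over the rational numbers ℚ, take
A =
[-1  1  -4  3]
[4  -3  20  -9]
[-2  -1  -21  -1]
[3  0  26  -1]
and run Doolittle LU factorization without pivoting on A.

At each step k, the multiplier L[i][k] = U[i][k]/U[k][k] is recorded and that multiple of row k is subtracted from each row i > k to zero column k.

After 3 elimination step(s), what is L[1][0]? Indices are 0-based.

k=0: U[0][0]=-1
  eliminate (1,0): mult=-4, new row 1: (0, 1, 4, 3); set L[1][0]=-4
  eliminate (2,0): mult=2, new row 2: (0, -3, -13, -7); set L[2][0]=2
  eliminate (3,0): mult=-3, new row 3: (0, 3, 14, 8); set L[3][0]=-3
k=1: U[1][1]=1
  eliminate (2,1): mult=-3, new row 2: (0, 0, -1, 2); set L[2][1]=-3
  eliminate (3,1): mult=3, new row 3: (0, 0, 2, -1); set L[3][1]=3
k=2: U[2][2]=-1
  eliminate (3,2): mult=-2, new row 3: (0, 0, 0, 3); set L[3][2]=-2

L[1][0] = -4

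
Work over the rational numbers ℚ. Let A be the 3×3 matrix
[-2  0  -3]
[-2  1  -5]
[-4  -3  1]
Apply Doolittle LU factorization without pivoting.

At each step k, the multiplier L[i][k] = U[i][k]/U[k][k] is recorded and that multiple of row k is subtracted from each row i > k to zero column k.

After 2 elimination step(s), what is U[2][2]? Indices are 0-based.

k=0: U[0][0]=-2
  eliminate (1,0): mult=1, new row 1: (0, 1, -2); set L[1][0]=1
  eliminate (2,0): mult=2, new row 2: (0, -3, 7); set L[2][0]=2
k=1: U[1][1]=1
  eliminate (2,1): mult=-3, new row 2: (0, 0, 1); set L[2][1]=-3

U[2][2] = 1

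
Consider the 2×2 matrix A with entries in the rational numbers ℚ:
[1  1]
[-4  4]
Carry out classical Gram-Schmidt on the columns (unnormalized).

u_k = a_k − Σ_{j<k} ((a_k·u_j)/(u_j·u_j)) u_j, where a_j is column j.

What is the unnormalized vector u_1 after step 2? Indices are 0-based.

Step 1: u_0 = a_0 = (1, -4).
Step 2: u_1 = a_1 − (-15/17)·u_0 = (32/17, 8/17).

u_1 = (32/17, 8/17)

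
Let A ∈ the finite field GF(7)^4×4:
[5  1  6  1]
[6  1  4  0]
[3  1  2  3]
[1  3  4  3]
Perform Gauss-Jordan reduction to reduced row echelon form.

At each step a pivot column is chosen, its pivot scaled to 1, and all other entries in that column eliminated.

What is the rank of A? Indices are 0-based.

[1] R0 /= 5  ⇒  (1, 3, 4, 3)
     R1 -= 6·R0  ⇒  (0, 4, 1, 3)
     R2 -= 3·R0  ⇒  (0, 6, 4, 1)
     R3 -= 1·R0  ⇒  (0, 0, 0, 0)
[2] R1 /= 4  ⇒  (0, 1, 2, 6)
     R0 -= 3·R1  ⇒  (1, 0, 5, 6)
     R2 -= 6·R1  ⇒  (0, 0, 6, 0)
[3] R2 /= 6  ⇒  (0, 0, 1, 0)
     R0 -= 5·R2  ⇒  (1, 0, 0, 6)
     R1 -= 2·R2  ⇒  (0, 1, 0, 6)
column 3 empty below row 3

rank = 3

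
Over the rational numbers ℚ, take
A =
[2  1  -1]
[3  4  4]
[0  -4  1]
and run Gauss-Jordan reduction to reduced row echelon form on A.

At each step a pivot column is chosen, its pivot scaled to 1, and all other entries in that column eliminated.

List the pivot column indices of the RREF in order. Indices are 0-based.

step 1: normalize row 0 (÷2) = (1, 1/2, -1/2)
  row 1: subtract 3×row0 = (0, 5/2, 11/2)
step 2: normalize row 1 (÷5/2) = (0, 1, 11/5)
  row 0: subtract 1/2×row1 = (1, 0, -8/5)
  row 2: subtract -4×row1 = (0, 0, 49/5)
step 3: normalize row 2 (÷49/5) = (0, 0, 1)
  row 0: subtract -8/5×row2 = (1, 0, 0)
  row 1: subtract 11/5×row2 = (0, 1, 0)

pivot columns: 0, 1, 2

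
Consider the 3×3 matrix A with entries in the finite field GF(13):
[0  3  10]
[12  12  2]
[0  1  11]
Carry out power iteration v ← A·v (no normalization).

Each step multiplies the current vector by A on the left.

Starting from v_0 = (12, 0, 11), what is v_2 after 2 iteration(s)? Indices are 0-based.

v_0 = (12, 0, 11).
v_1 = A·v_0 = (6, 10, 4).
v_2 = A·v_1 = (5, 5, 2).

v_2 = (5, 5, 2)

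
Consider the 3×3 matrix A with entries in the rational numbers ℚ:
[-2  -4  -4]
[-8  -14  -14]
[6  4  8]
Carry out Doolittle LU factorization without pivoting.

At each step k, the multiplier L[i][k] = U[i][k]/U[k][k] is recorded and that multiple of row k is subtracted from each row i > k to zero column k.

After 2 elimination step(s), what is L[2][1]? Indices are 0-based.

L[2][1] = -4

Step 1: pivot at (0,0) is -2.
  row1 ← row1 − (4)·row0  ⇒  L[1][0]=4, U row1=(0, 2, 2)
  row2 ← row2 − (-3)·row0  ⇒  L[2][0]=-3, U row2=(0, -8, -4)
Step 2: pivot at (1,1) is 2.
  row2 ← row2 − (-4)·row1  ⇒  L[2][1]=-4, U row2=(0, 0, 4)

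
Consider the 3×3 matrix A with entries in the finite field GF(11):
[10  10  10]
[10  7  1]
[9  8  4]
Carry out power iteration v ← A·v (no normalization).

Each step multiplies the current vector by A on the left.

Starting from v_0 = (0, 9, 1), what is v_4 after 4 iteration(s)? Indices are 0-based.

v_0 = (0, 9, 1).
v_1 = A·v_0 = (1, 9, 10).
v_2 = A·v_1 = (2, 6, 0).
v_3 = A·v_2 = (3, 7, 0).
v_4 = A·v_3 = (1, 2, 6).

v_4 = (1, 2, 6)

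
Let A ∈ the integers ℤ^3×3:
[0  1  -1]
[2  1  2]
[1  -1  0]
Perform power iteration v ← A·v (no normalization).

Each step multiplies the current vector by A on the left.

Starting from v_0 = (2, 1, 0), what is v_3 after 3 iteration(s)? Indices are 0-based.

v_3 = (13, 9, -5)

v_0 = (2, 1, 0).
v_1 = A·v_0 = (1, 5, 1).
v_2 = A·v_1 = (4, 9, -4).
v_3 = A·v_2 = (13, 9, -5).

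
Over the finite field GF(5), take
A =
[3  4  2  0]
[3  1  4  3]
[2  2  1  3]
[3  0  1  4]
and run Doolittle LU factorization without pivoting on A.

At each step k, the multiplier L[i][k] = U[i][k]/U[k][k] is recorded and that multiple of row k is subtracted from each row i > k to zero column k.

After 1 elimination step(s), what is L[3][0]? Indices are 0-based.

Step 1: pivot at (0,0) is 3.
  row1 ← row1 − (1)·row0  ⇒  L[1][0]=1, U row1=(0, 2, 2, 3)
  row2 ← row2 − (4)·row0  ⇒  L[2][0]=4, U row2=(0, 1, 3, 3)
  row3 ← row3 − (1)·row0  ⇒  L[3][0]=1, U row3=(0, 1, 4, 4)

L[3][0] = 1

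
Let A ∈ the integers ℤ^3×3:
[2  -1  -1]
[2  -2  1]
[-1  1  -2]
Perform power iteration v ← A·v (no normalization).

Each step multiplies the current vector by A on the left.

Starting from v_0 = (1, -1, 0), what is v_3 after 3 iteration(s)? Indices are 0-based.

v_0 = (1, -1, 0).
v_1 = A·v_0 = (3, 4, -2).
v_2 = A·v_1 = (4, -4, 5).
v_3 = A·v_2 = (7, 21, -18).

v_3 = (7, 21, -18)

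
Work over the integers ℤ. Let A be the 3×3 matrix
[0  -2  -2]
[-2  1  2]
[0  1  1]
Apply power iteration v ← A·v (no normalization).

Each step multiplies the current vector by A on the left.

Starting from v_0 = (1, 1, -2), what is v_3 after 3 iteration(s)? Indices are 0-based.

v_0 = (1, 1, -2).
v_1 = A·v_0 = (2, -5, -1).
v_2 = A·v_1 = (12, -11, -6).
v_3 = A·v_2 = (34, -47, -17).

v_3 = (34, -47, -17)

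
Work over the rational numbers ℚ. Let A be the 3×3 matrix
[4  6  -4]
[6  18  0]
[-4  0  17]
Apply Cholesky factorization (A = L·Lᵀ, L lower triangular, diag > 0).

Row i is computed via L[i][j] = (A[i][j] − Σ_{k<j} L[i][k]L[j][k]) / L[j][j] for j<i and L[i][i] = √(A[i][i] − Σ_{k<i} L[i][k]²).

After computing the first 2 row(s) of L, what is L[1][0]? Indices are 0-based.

L[1][0] = 3

Step 1: L[0][0] = √(4) = 2.
  L[1][0] = (6) / L[0][0] = 3.
Step 2: L[1][1] = √(9) = 3.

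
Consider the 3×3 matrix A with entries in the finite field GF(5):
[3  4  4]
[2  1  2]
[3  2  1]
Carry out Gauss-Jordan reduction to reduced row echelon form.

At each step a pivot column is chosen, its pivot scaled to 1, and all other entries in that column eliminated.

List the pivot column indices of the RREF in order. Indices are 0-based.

pivot columns: 0, 1, 2

pivot(0,0)=3: scale R0 → (1, 3, 3)
  clear (1,0): R1 −= (2)R0 → (0, 0, 1)
  clear (2,0): R2 −= (3)R0 → (0, 3, 2)
pivot(1,1): swap R1↔R2
pivot(1,1)=3: scale R1 → (0, 1, 4)
  clear (0,1): R0 −= (3)R1 → (1, 0, 1)
pivot(2,2)=1: scale R2 → (0, 0, 1)
  clear (0,2): R0 −= (1)R2 → (1, 0, 0)
  clear (1,2): R1 −= (4)R2 → (0, 1, 0)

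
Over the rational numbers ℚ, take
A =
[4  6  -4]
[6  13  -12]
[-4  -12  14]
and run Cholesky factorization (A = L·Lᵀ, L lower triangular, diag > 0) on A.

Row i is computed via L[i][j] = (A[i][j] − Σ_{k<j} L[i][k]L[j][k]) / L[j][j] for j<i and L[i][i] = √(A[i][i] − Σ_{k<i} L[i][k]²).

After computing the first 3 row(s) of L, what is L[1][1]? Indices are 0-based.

L[1][1] = 2

Step 1: L[0][0] = √(4) = 2.
  L[1][0] = (6) / L[0][0] = 3.
Step 2: L[1][1] = √(4) = 2.
  L[2][0] = (-4) / L[0][0] = -2.
  L[2][1] = (-6) / L[1][1] = -3.
Step 3: L[2][2] = √(1) = 1.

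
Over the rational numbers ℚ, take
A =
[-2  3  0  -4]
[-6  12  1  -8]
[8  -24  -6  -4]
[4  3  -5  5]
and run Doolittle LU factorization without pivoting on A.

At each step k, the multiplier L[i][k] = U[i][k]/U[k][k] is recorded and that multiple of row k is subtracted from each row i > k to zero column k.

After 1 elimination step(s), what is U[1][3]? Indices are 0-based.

U[1][3] = 4

[col 0] pivot -2
  R1 -= 3*R0 → (0, 3, 1, 4)  (L[1][0] := 3)
  R2 -= -4*R0 → (0, -12, -6, -20)  (L[2][0] := -4)
  R3 -= -2*R0 → (0, 9, -5, -3)  (L[3][0] := -2)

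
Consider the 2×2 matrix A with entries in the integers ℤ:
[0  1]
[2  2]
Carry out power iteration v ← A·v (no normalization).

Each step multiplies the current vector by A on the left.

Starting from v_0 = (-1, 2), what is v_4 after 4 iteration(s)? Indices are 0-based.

v_0 = (-1, 2).
v_1 = A·v_0 = (2, 2).
v_2 = A·v_1 = (2, 8).
v_3 = A·v_2 = (8, 20).
v_4 = A·v_3 = (20, 56).

v_4 = (20, 56)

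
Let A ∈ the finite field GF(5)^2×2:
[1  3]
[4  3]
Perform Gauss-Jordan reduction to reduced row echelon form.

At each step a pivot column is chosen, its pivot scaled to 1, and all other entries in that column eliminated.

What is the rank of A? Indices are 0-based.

rank = 2

step 1: normalize row 0 (÷1) = (1, 3)
  row 1: subtract 4×row0 = (0, 1)
step 2: normalize row 1 (÷1) = (0, 1)
  row 0: subtract 3×row1 = (1, 0)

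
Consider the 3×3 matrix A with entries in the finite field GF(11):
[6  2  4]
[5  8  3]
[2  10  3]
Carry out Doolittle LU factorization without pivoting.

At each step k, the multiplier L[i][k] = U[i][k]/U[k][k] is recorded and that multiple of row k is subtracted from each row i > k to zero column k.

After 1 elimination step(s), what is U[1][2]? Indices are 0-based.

U[1][2] = 7

k=0: U[0][0]=6
  eliminate (1,0): mult=10, new row 1: (0, 10, 7); set L[1][0]=10
  eliminate (2,0): mult=4, new row 2: (0, 2, 9); set L[2][0]=4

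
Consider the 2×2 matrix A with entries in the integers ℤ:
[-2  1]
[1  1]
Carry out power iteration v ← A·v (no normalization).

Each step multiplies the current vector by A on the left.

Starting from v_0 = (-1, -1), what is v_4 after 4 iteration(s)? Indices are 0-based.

v_4 = (-19, 2)

v_0 = (-1, -1).
v_1 = A·v_0 = (1, -2).
v_2 = A·v_1 = (-4, -1).
v_3 = A·v_2 = (7, -5).
v_4 = A·v_3 = (-19, 2).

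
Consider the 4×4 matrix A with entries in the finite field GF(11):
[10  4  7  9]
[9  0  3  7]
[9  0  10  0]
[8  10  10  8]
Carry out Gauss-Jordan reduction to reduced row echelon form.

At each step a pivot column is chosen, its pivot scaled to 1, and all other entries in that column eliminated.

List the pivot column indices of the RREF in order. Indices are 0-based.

pivot columns: 0, 1, 2, 3

pivot(0,0)=10: scale R0 → (1, 7, 4, 2)
  clear (1,0): R1 −= (9)R0 → (0, 3, 0, 0)
  clear (2,0): R2 −= (9)R0 → (0, 3, 7, 4)
  clear (3,0): R3 −= (8)R0 → (0, 9, 0, 3)
pivot(1,1)=3: scale R1 → (0, 1, 0, 0)
  clear (0,1): R0 −= (7)R1 → (1, 0, 4, 2)
  clear (2,1): R2 −= (3)R1 → (0, 0, 7, 4)
  clear (3,1): R3 −= (9)R1 → (0, 0, 0, 3)
pivot(2,2)=7: scale R2 → (0, 0, 1, 10)
  clear (0,2): R0 −= (4)R2 → (1, 0, 0, 6)
pivot(3,3)=3: scale R3 → (0, 0, 0, 1)
  clear (0,3): R0 −= (6)R3 → (1, 0, 0, 0)
  clear (2,3): R2 −= (10)R3 → (0, 0, 1, 0)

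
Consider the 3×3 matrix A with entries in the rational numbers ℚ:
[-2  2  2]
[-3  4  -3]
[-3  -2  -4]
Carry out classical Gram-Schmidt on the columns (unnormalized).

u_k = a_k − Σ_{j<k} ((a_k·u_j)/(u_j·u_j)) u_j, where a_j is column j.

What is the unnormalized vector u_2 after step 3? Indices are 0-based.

Step 1: u_0 = a_0 = (-2, -3, -3).
Step 2: u_1 = a_1 − (-5/11)·u_0 = (12/11, 29/11, -37/11).
Step 3: u_2 = a_2 − (17/22)·u_0 − (85/214)·u_1 = (333/107, -185/107, -37/107).

u_2 = (333/107, -185/107, -37/107)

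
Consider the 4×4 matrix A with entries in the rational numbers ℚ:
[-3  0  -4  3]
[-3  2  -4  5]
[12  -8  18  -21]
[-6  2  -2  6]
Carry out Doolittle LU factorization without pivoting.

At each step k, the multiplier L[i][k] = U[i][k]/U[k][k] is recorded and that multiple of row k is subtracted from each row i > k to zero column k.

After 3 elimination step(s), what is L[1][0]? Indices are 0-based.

[col 0] pivot -3
  R1 -= 1*R0 → (0, 2, 0, 2)  (L[1][0] := 1)
  R2 -= -4*R0 → (0, -8, 2, -9)  (L[2][0] := -4)
  R3 -= 2*R0 → (0, 2, 6, 0)  (L[3][0] := 2)
[col 1] pivot 2
  R2 -= -4*R1 → (0, 0, 2, -1)  (L[2][1] := -4)
  R3 -= 1*R1 → (0, 0, 6, -2)  (L[3][1] := 1)
[col 2] pivot 2
  R3 -= 3*R2 → (0, 0, 0, 1)  (L[3][2] := 3)

L[1][0] = 1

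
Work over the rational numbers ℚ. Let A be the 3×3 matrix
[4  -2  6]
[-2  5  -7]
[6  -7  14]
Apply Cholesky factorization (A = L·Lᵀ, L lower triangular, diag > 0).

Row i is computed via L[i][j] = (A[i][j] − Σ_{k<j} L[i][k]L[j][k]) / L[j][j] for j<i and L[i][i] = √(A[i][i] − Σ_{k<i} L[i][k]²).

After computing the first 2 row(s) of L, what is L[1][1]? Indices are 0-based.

Step 1: L[0][0] = √(4) = 2.
  L[1][0] = (-2) / L[0][0] = -1.
Step 2: L[1][1] = √(4) = 2.

L[1][1] = 2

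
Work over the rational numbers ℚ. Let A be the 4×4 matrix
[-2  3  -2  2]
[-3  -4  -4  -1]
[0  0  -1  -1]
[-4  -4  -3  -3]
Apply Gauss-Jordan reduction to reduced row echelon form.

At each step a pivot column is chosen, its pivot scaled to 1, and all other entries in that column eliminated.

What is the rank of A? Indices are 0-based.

[1] R0 /= -2  ⇒  (1, -3/2, 1, -1)
     R1 -= -3·R0  ⇒  (0, -17/2, -1, -4)
     R3 -= -4·R0  ⇒  (0, -10, 1, -7)
[2] R1 /= -17/2  ⇒  (0, 1, 2/17, 8/17)
     R0 -= -3/2·R1  ⇒  (1, 0, 20/17, -5/17)
     R3 -= -10·R1  ⇒  (0, 0, 37/17, -39/17)
[3] R2 /= -1  ⇒  (0, 0, 1, 1)
     R0 -= 20/17·R2  ⇒  (1, 0, 0, -25/17)
     R1 -= 2/17·R2  ⇒  (0, 1, 0, 6/17)
     R3 -= 37/17·R2  ⇒  (0, 0, 0, -76/17)
[4] R3 /= -76/17  ⇒  (0, 0, 0, 1)
     R0 -= -25/17·R3  ⇒  (1, 0, 0, 0)
     R1 -= 6/17·R3  ⇒  (0, 1, 0, 0)
     R2 -= 1·R3  ⇒  (0, 0, 1, 0)

rank = 4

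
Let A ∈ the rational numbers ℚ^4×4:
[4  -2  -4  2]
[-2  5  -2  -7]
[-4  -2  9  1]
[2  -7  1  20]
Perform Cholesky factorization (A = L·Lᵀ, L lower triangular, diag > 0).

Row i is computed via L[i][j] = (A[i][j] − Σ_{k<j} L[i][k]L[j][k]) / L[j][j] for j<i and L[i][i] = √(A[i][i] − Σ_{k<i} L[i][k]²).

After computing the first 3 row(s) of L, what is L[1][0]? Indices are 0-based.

L[1][0] = -1

Step 1: L[0][0] = √(4) = 2.
  L[1][0] = (-2) / L[0][0] = -1.
Step 2: L[1][1] = √(4) = 2.
  L[2][0] = (-4) / L[0][0] = -2.
  L[2][1] = (-4) / L[1][1] = -2.
Step 3: L[2][2] = √(1) = 1.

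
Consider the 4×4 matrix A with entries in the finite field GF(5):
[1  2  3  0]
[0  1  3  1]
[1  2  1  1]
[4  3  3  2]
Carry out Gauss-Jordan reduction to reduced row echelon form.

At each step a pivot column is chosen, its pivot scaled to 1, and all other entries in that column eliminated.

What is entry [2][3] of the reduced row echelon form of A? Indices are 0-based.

M[2][3] = 2

[1] R0 /= 1  ⇒  (1, 2, 3, 0)
     R2 -= 1·R0  ⇒  (0, 0, 3, 1)
     R3 -= 4·R0  ⇒  (0, 0, 1, 2)
[2] R1 /= 1  ⇒  (0, 1, 3, 1)
     R0 -= 2·R1  ⇒  (1, 0, 2, 3)
[3] R2 /= 3  ⇒  (0, 0, 1, 2)
     R0 -= 2·R2  ⇒  (1, 0, 0, 4)
     R1 -= 3·R2  ⇒  (0, 1, 0, 0)
     R3 -= 1·R2  ⇒  (0, 0, 0, 0)
column 3 empty below row 3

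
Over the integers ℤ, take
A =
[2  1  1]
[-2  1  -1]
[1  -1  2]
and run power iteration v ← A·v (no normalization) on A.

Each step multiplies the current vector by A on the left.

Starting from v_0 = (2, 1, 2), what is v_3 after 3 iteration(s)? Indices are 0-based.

v_0 = (2, 1, 2).
v_1 = A·v_0 = (7, -5, 5).
v_2 = A·v_1 = (14, -24, 22).
v_3 = A·v_2 = (26, -74, 82).

v_3 = (26, -74, 82)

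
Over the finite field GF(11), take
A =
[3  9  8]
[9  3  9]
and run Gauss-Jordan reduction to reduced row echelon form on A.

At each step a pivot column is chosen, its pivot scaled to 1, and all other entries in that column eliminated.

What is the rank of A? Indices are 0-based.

step 1: normalize row 0 (÷3) = (1, 3, 10)
  row 1: subtract 9×row0 = (0, 9, 7)
step 2: normalize row 1 (÷9) = (0, 1, 2)
  row 0: subtract 3×row1 = (1, 0, 4)

rank = 2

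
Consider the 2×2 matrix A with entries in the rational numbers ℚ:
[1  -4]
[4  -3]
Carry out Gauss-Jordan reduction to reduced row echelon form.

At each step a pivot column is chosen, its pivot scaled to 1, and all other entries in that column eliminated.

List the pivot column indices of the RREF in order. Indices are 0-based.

pivot columns: 0, 1

pivot(0,0)=1: scale R0 → (1, -4)
  clear (1,0): R1 −= (4)R0 → (0, 13)
pivot(1,1)=13: scale R1 → (0, 1)
  clear (0,1): R0 −= (-4)R1 → (1, 0)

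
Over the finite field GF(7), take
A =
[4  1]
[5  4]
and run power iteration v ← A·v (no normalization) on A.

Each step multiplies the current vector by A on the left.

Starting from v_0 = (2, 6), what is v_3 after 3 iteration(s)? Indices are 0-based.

v_0 = (2, 6).
v_1 = A·v_0 = (0, 6).
v_2 = A·v_1 = (6, 3).
v_3 = A·v_2 = (6, 0).

v_3 = (6, 0)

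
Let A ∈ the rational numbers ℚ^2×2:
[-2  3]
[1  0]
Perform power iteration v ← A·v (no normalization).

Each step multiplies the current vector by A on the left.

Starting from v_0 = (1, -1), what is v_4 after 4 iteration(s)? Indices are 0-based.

v_4 = (121, -41)

v_0 = (1, -1).
v_1 = A·v_0 = (-5, 1).
v_2 = A·v_1 = (13, -5).
v_3 = A·v_2 = (-41, 13).
v_4 = A·v_3 = (121, -41).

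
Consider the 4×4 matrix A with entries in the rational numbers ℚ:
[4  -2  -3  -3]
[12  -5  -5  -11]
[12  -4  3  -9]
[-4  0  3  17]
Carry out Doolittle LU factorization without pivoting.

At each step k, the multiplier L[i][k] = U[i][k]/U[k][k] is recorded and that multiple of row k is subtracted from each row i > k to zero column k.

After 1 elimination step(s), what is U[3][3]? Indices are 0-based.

U[3][3] = 14

k=0: U[0][0]=4
  eliminate (1,0): mult=3, new row 1: (0, 1, 4, -2); set L[1][0]=3
  eliminate (2,0): mult=3, new row 2: (0, 2, 12, 0); set L[2][0]=3
  eliminate (3,0): mult=-1, new row 3: (0, -2, 0, 14); set L[3][0]=-1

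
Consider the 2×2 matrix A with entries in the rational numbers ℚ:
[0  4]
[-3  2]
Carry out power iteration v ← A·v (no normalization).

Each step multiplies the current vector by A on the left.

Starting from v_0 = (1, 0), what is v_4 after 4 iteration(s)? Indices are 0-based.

v_0 = (1, 0).
v_1 = A·v_0 = (0, -3).
v_2 = A·v_1 = (-12, -6).
v_3 = A·v_2 = (-24, 24).
v_4 = A·v_3 = (96, 120).

v_4 = (96, 120)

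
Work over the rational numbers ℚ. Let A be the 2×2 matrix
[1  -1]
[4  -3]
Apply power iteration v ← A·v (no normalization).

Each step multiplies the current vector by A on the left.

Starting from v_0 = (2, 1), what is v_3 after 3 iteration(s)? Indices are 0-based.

v_3 = (7, 17)

v_0 = (2, 1).
v_1 = A·v_0 = (1, 5).
v_2 = A·v_1 = (-4, -11).
v_3 = A·v_2 = (7, 17).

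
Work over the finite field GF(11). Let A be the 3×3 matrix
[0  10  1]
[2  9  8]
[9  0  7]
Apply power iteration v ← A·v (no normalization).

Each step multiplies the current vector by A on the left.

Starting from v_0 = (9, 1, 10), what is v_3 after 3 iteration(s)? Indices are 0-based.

v_3 = (5, 7, 2)

v_0 = (9, 1, 10).
v_1 = A·v_0 = (9, 8, 8).
v_2 = A·v_1 = (0, 0, 5).
v_3 = A·v_2 = (5, 7, 2).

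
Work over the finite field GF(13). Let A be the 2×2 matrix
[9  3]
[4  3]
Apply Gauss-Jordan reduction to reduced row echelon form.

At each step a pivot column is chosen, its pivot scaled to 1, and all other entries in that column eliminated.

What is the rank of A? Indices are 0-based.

pivot(0,0)=9: scale R0 → (1, 9)
  clear (1,0): R1 −= (4)R0 → (0, 6)
pivot(1,1)=6: scale R1 → (0, 1)
  clear (0,1): R0 −= (9)R1 → (1, 0)

rank = 2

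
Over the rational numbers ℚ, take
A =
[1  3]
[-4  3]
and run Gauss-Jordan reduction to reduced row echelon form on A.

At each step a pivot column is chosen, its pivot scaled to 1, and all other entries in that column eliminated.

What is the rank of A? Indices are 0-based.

rank = 2

pivot(0,0)=1: scale R0 → (1, 3)
  clear (1,0): R1 −= (-4)R0 → (0, 15)
pivot(1,1)=15: scale R1 → (0, 1)
  clear (0,1): R0 −= (3)R1 → (1, 0)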